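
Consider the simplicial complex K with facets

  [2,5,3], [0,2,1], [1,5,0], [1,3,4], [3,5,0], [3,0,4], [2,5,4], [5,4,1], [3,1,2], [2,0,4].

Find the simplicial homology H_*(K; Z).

H_0 = Z,  H_1 = Z/2,  H_2 = 0.

Order the vertices as 0 < 1 < 2 < 3 < 4 < 5. Listing each simplex with vertices in this order, K has dimension 2 with simplices:

  0-simplices (6): [0], [1], [2], [3], [4], [5]
  1-simplices (15): [0,1], [0,2], [0,3], [0,4], [0,5], [1,2], [1,3], [1,4], [1,5], [2,3], [2,4], [2,5], [3,4], [3,5], [4,5]
  2-simplices (10): [0,1,2], [0,1,5], [0,2,4], [0,3,4], [0,3,5], [1,2,3], [1,3,4], [1,4,5], [2,3,5], [2,4,5]

giving chain groups C_0 ≅ Z^6, C_1 ≅ Z^15, C_2 ≅ Z^10.

The boundary map ∂_1: C_1 → C_0 is given by ∂[p,q] = [q] − [p]. For instance
  ∂[1,3] = [3] − [1].
This gives a 6×15 integer matrix of rank 5; reducing to Smith normal form yields diagonal entries (1,1,1,1,1).

∂_2: C_2 → C_1 maps a triangle to the signed sum of its edges. For instance
  ∂[0,3,4] = [3,4] − [0,4] + [0,3],
  ∂[2,4,5] = [4,5] − [2,5] + [2,4].
The resulting 15×10 matrix has rank 10, and its Smith normal form has invariant factors (1,1,1,1,1,1,1,1,1,2).

Computing H_k = (kernel of ∂_k) / (image of ∂_{k+1}):

  H_0: rank C_0 − rank ∂_1 = 6 − 5 = 1, and the invariant factors of ∂_1 are all 1, so H_0 = Z.
  H_1: rank ker ∂_1 − rank ∂_2 = (15 − 5) − 10 = 0, and ∂_2 has invariant factor 2 > 1, so H_1 = Z/2.
  H_2: rank ker ∂_2 − rank ∂_3 = (10 − 10) − 0 = 0, and there is no ∂_3, so H_2 = 0.

As a check, the Euler characteristic is 6 − 15 + 10 = 1, which agrees with 1 − 0 + 0 = 1.
(K is a triangulation of the real projective plane RP^2.)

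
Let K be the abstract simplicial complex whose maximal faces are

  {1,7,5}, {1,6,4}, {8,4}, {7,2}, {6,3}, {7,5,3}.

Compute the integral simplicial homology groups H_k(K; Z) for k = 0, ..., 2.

H_0 ≅ Z,  H_1 ≅ Z,  H_2 = 0.

K has 8 vertices, 11 edges, 3 triangles.
rank ∂_0 = 0, rank ∂_1 = 7 ⇒ b_0 = 8 − 0 − 7 = 1; all invariant factors of ∂_1 are 1 so no torsion. So H_0 = Z.
rank ∂_1 = 7, rank ∂_2 = 3 ⇒ b_1 = 11 − 7 − 3 = 1; all invariant factors of ∂_2 are 1 so no torsion. So H_1 = Z.
rank ∂_2 = 3, rank ∂_3 = 0 ⇒ b_2 = 3 − 3 − 0 = 0. So H_2 = 0.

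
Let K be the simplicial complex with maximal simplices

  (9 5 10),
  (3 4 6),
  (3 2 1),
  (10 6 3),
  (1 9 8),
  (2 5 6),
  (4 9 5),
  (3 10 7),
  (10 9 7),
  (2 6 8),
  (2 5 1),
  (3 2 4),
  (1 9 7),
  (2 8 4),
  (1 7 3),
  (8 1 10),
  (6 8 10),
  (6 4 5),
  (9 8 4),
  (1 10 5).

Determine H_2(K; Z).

We work with the vertex ordering 1 < 2 < 3 < 4 < 5 < 6 < 7 < 8 < 9 < 10. The simplices of K, each written with vertices in increasing order, are:

  0-simplices (10): [1], [2], [3], [4], [5], [6], [7], [8], [9], [10]
  1-simplices (30): (30 of them)
  2-simplices (20): (20 of them)

so the chain groups are C_0 ≅ Z^10, C_1 ≅ Z^30, C_2 ≅ Z^20.

The boundary map ∂_1: C_1 → C_0 maps an edge to its endpoints' difference, ∂[p,q] = q − p. For instance
  ∂[2,4] = [4] − [2].
As a 10×30 matrix over Z this has rank 9, with invariant factors (1,1,1,1,1,1,1,1,1).

Boundary ∂_2: C_2 → C_1 sends each 2-simplex [p,q,r] to [q,r] − [p,r] + [p,q]. For instance
  ∂[3,7,10] = [7,10] − [3,10] + [3,7],
  ∂[2,5,6] = [5,6] − [2,6] + [2,5].
The 30×20 boundary matrix has rank 20 and Smith normal form diag(1,1,1,1,1,1,1,1,1,1,1,1,1,1,1,1,1,1,1,2).

Reading off H_k = ker ∂_k / im ∂_{k+1}:

  H_2: rank ker ∂_2 − rank ∂_3 = (20 − 20) − 0 = 0, and there is no ∂_3, so H_2 ≅ 0.

H_2 ≅ 0.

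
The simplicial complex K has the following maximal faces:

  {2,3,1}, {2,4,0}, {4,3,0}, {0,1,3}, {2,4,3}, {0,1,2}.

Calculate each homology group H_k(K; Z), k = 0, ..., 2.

Take the total order 0 < 1 < 2 < 3 < 4 on the vertex set. Then K (dimension 2) consists of the simplices:

  0-simplices (5): [0], [1], [2], [3], [4]
  1-simplices (9): [0,1], [0,2], [0,3], [0,4], [1,2], [1,3], [2,3], [2,4], [3,4]
  2-simplices (6): [0,1,2], [0,1,3], [0,2,4], [0,3,4], [1,2,3], [2,3,4]

Hence C_0 ≅ Z^5, C_1 ≅ Z^9, C_2 ≅ Z^6.

The boundary map ∂_1: C_1 → C_0 sends each edge [p,q] (with p < q) to q − p.
This gives a 5×9 integer matrix of rank 4; reducing to Smith normal form yields diagonal entries (1,1,1,1).

Boundary ∂_2: C_2 → C_1 maps a triangle to the signed sum of its edges. For instance
  ∂[2,3,4] = [3,4] − [2,4] + [2,3],
  ∂[0,3,4] = [3,4] − [0,4] + [0,3].
As a 9×6 matrix over Z this has rank 5, with invariant factors (1,1,1,1,1).

Reading off H_k = ker ∂_k / im ∂_{k+1}:

  H_0: rank C_0 − rank ∂_1 = 5 − 4 = 1, and the invariant factors of ∂_1 are all 1, so H_0 ≅ Z.
  H_1: rank ker ∂_1 − rank ∂_2 = (9 − 4) − 5 = 0, and the invariant factors of ∂_2 are all 1, so H_1 ≅ 0.
  H_2: rank ker ∂_2 − rank ∂_3 = (6 − 5) − 0 = 1, and there is no ∂_3, so H_2 ≅ Z.

As a check, the Euler characteristic is 5 − 9 + 6 = 2, which agrees with 1 − 0 + 1 = 2.

H_0 ≅ Z,  H_1 = 0,  H_2 ≅ Z.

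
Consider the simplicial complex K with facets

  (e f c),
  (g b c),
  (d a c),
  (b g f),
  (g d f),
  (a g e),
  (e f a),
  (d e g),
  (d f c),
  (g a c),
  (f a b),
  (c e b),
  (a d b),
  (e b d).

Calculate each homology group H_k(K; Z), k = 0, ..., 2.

We work with the vertex ordering a < b < c < d < e < f < g. The simplices of K, each written with vertices in increasing order, are:

  0-simplices (7): a, b, c, d, e, f, g
  1-simplices (21): ab, ac, ad, ae, af, ag, bc, bd, be, bf, bg, cd, ce, cf, cg, de, df, dg, ef, eg, fg
  2-simplices (14): abd, abf, acd, acg, aef, aeg, bce, bcg, bde, bfg, cdf, cef, deg, dfg

Hence C_0 ≅ Z^7, C_1 ≅ Z^21, C_2 ≅ Z^14.

The boundary map ∂_1: C_1 → C_0 maps an edge to its endpoints' difference, ∂[p,q] = q − p. For instance
  ∂bd = d − b.
The resulting 7×21 matrix has rank 6, and its Smith normal form has invariant factors (1,1,1,1,1,1).

The boundary map ∂_2: C_2 → C_1 maps a triangle to the signed sum of its edges. For instance
  ∂abf = bf − af + ab,
  ∂acd = cd − ad + ac.
The resulting 21×14 matrix has rank 13, and its Smith normal form has invariant factors (1,1,1,1,1,1,1,1,1,1,1,1,1).

From H_k ≅ ker(∂_k) / im(∂_{k+1}) we obtain:

  H_0: rank C_0 − rank ∂_1 = 7 − 6 = 1, and the invariant factors of ∂_1 are all 1, so H_0 ≅ Z.
  H_1: rank ker ∂_1 − rank ∂_2 = (21 − 6) − 13 = 2, and the invariant factors of ∂_2 are all 1, so H_1 ≅ Z^2.
  H_2: rank ker ∂_2 − rank ∂_3 = (14 − 13) − 0 = 1, and there is no ∂_3, so H_2 ≅ Z.

As a check, the Euler characteristic is 7 − 21 + 14 = 0, which agrees with 1 − 2 + 1 = 0.

H_0 ≅ Z,  H_1 ≅ Z^2,  H_2 ≅ Z.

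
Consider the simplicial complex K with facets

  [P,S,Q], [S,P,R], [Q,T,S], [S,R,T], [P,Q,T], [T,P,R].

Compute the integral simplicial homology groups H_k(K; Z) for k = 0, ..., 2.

K has 5 vertices, 9 edges, 6 triangles.
rank ∂_0 = 0, rank ∂_1 = 4 ⇒ b_0 = 5 − 0 − 4 = 1; all invariant factors of ∂_1 are 1 so no torsion. So H_0 ≅ Z.
rank ∂_1 = 4, rank ∂_2 = 5 ⇒ b_1 = 9 − 4 − 5 = 0; all invariant factors of ∂_2 are 1 so no torsion. So H_1 ≅ 0.
rank ∂_2 = 5, rank ∂_3 = 0 ⇒ b_2 = 6 − 5 − 0 = 1. So H_2 ≅ Z.

H_0 = Z,  H_1 = 0,  H_2 = Z.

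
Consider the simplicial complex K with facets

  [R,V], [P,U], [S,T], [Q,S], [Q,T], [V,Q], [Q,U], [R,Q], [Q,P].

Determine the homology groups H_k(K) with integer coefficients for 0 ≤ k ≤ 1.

Take the total order P < Q < R < S < T < U < V on the vertex set. Then K (dimension 1) consists of the simplices:

  0-simplices (7): P, Q, R, S, T, U, V
  1-simplices (9): PQ, PU, QR, QS, QT, QU, QV, RV, ST

so the chain groups are C_0 ≅ Z^7, C_1 ≅ Z^9.

∂_1: C_1 → C_0 is given by ∂[p,q] = [q] − [p].
This gives a 7×9 integer matrix of rank 6; reducing to Smith normal form yields diagonal entries (1,1,1,1,1,1).

Reading off H_k = ker ∂_k / im ∂_{k+1}:

  H_0: rank C_0 − rank ∂_1 = 7 − 6 = 1, and the invariant factors of ∂_1 are all 1, so H_0 = Z.
  H_1: rank ker ∂_1 − rank ∂_2 = (9 − 6) − 0 = 3, and there is no ∂_2, so H_1 = Z^3.

H_0 ≅ Z,  H_1 ≅ Z^3.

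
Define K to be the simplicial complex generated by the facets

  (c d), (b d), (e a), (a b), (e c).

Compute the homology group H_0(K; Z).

Order the vertices as a < b < c < d < e. Listing each simplex with vertices in this order, K has dimension 1 with simplices:

  0-simplices (5): a, b, c, d, e
  1-simplices (5): ab, ae, bd, cd, ce

Hence C_0 ≅ Z^5, C_1 ≅ Z^5.

Boundary ∂_1: C_1 → C_0 maps an edge to its endpoints' difference, ∂[p,q] = q − p.
This gives a 5×5 integer matrix of rank 4; reducing to Smith normal form yields diagonal entries (1,1,1,1).

Computing H_k = (kernel of ∂_k) / (image of ∂_{k+1}):

  H_0: rank C_0 − rank ∂_1 = 5 − 4 = 1, and the invariant factors of ∂_1 are all 1, so H_0 ≅ Z.

H_0 = Z.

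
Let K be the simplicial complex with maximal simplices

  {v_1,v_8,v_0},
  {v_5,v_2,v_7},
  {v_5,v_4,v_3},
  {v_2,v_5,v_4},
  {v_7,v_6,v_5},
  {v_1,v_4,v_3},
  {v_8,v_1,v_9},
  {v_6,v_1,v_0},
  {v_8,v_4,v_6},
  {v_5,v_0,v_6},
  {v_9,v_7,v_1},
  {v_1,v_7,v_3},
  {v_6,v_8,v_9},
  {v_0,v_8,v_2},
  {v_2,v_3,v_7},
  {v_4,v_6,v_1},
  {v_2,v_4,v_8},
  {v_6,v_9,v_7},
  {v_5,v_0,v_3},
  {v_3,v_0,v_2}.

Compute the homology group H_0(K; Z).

H_0 = Z.

We work with the vertex ordering v_0 < v_1 < v_2 < v_3 < v_4 < v_5 < v_6 < v_7 < v_8 < v_9. The simplices of K, each written with vertices in increasing order, are:

  0-simplices (10): [v_0], [v_1], [v_2], [v_3], [v_4], [v_5], [v_6], [v_7], [v_8], [v_9]
  1-simplices (30): (30 of them)
  2-simplices (20): (20 of them)

so the chain groups are C_0 ≅ Z^10, C_1 ≅ Z^30, C_2 ≅ Z^20.

∂_1: C_1 → C_0 is given by ∂[p,q] = [q] − [p].
This gives a 10×30 integer matrix of rank 9; reducing to Smith normal form yields diagonal entries (1,1,1,1,1,1,1,1,1).

∂_2: C_2 → C_1 sends each 2-simplex [p,q,r] to [q,r] − [p,r] + [p,q]. For instance
  ∂[v_2,v_3,v_7] = [v_3,v_7] − [v_2,v_7] + [v_2,v_3],
  ∂[v_0,v_2,v_3] = [v_2,v_3] − [v_0,v_3] + [v_0,v_2].
As a 30×20 matrix over Z this has rank 20, with invariant factors (1,1,1,1,1,1,1,1,1,1,1,1,1,1,1,1,1,1,1,2).

Computing H_k = (kernel of ∂_k) / (image of ∂_{k+1}):

  H_0: rank C_0 − rank ∂_1 = 10 − 9 = 1, and the invariant factors of ∂_1 are all 1, so H_0 = Z.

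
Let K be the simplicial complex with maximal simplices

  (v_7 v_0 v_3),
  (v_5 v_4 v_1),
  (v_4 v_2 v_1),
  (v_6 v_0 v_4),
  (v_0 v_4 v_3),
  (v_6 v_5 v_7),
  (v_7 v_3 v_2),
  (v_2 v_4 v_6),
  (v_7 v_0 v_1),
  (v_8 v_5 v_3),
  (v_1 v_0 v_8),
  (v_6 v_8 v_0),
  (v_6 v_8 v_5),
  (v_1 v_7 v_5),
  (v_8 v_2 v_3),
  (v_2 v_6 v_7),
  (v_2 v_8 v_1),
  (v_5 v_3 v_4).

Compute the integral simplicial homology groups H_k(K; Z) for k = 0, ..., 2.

We work with the vertex ordering v_0 < v_1 < v_2 < v_3 < v_4 < v_5 < v_6 < v_7 < v_8. The simplices of K, each written with vertices in increasing order, are:

  0-simplices (9): [v_0], [v_1], [v_2], [v_3], [v_4], [v_5], [v_6], [v_7], [v_8]
  1-simplices (27): (27 of them)
  2-simplices (18): (18 of them)

so the chain groups are C_0 ≅ Z^9, C_1 ≅ Z^27, C_2 ≅ Z^18.

∂_1: C_1 → C_0 is given by ∂[p,q] = [q] − [p]. For instance
  ∂[v_0,v_7] = [v_7] − [v_0].
As a 9×27 matrix over Z this has rank 8, with invariant factors (1,1,1,1,1,1,1,1).

Boundary ∂_2: C_2 → C_1 maps a triangle to the signed sum of its edges. For instance
  ∂[v_1,v_2,v_8] = [v_2,v_8] − [v_1,v_8] + [v_1,v_2],
  ∂[v_0,v_1,v_7] = [v_1,v_7] − [v_0,v_7] + [v_0,v_1].
The resulting 27×18 matrix has rank 17, and its Smith normal form has invariant factors (1,1,1,1,1,1,1,1,1,1,1,1,1,1,1,1,1).

Computing H_k = (kernel of ∂_k) / (image of ∂_{k+1}):

  H_0: rank C_0 − rank ∂_1 = 9 − 8 = 1, and the invariant factors of ∂_1 are all 1, so H_0 ≅ Z.
  H_1: rank ker ∂_1 − rank ∂_2 = (27 − 8) − 17 = 2, and the invariant factors of ∂_2 are all 1, so H_1 ≅ Z^2.
  H_2: rank ker ∂_2 − rank ∂_3 = (18 − 17) − 0 = 1, and there is no ∂_3, so H_2 ≅ Z.

H_0 ≅ Z,  H_1 ≅ Z^2,  H_2 ≅ Z.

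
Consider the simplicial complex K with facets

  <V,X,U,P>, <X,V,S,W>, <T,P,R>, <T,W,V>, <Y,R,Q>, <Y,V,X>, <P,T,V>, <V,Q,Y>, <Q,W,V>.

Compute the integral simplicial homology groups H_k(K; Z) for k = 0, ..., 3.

We work with the vertex ordering P < Q < R < S < T < U < V < W < X < Y. The simplices of K, each written with vertices in increasing order, are:

  0-simplices (10): P, Q, R, S, T, U, V, W, X, Y
  1-simplices (23): PR, PT, PU, PV, PX, QR, QV, QW, QY, RT, RY, SV, SW, SX, TV, TW, UV, UX, VW, VX, VY, WX, XY
  2-simplices (15): PRT, PTV, PUV, PUX, PVX, QRY, QVW, QVY, SVW, SVX, SWX, TVW, UVX, VWX, VXY
  3-simplices (2): PUVX, SVWX

giving chain groups C_0 ≅ Z^10, C_1 ≅ Z^23, C_2 ≅ Z^15, C_3 ≅ Z^2.

Boundary ∂_1: C_1 → C_0 is given by ∂[p,q] = [q] − [p]. For instance
  ∂PU = U − P.
The resulting 10×23 matrix has rank 9, and its Smith normal form has invariant factors (1,1,1,1,1,1,1,1,1).

∂_2: C_2 → C_1 maps a triangle to the signed sum of its edges. For instance
  ∂UVX = VX − UX + UV,
  ∂VXY = XY − VY + VX.
The 23×15 boundary matrix has rank 13 and Smith normal form diag(1,1,1,1,1,1,1,1,1,1,1,1,1).

Boundary ∂_3: C_3 → C_2 sends each 3-simplex σ to the alternating sum Σ_i (−1)^i (σ with its i-th vertex removed). For instance
  ∂PUVX = UVX − PVX + PUX − PUV,
  ∂SVWX = VWX − SWX + SVX − SVW.
As a 15×2 matrix over Z this has rank 2, with invariant factors (1,1).

Reading off H_k = ker ∂_k / im ∂_{k+1}:

  H_0: rank C_0 − rank ∂_1 = 10 − 9 = 1, and the invariant factors of ∂_1 are all 1, so H_0 = Z.
  H_1: rank ker ∂_1 − rank ∂_2 = (23 − 9) − 13 = 1, and the invariant factors of ∂_2 are all 1, so H_1 = Z.
  H_2: rank ker ∂_2 − rank ∂_3 = (15 − 13) − 2 = 0, and the invariant factors of ∂_3 are all 1, so H_2 = 0.
  H_3: rank ker ∂_3 − rank ∂_4 = (2 − 2) − 0 = 0, and there is no ∂_4, so H_3 = 0.

As a check, the Euler characteristic is 10 − 23 + 15 − 2 = 0, which agrees with 1 − 1 + 0 − 0 = 0.

H_0 ≅ Z,  H_1 ≅ Z,  H_2 = 0,  H_3 = 0.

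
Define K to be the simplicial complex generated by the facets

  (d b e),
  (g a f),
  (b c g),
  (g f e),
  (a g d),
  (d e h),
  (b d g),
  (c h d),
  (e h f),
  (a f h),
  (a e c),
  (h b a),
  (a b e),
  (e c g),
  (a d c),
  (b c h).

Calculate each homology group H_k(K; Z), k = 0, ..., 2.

H_0 = Z,  H_1 = Z^2,  H_2 = Z.

Order the vertices as a < b < c < d < e < f < g < h. Listing each simplex with vertices in this order, K has dimension 2 with simplices:

  0-simplices (8): a, b, c, d, e, f, g, h
  1-simplices (24): ab, ac, ad, ae, af, ag, ah, bc, bd, be, bg, bh, cd, ce, cg, ch, de, dg, dh, ef, eg, eh, fg, fh
  2-simplices (16): abe, abh, acd, ace, adg, afg, afh, bcg, bch, bde, bdg, cdh, ceg, deh, efg, efh

giving chain groups C_0 ≅ Z^8, C_1 ≅ Z^24, C_2 ≅ Z^16.

The boundary map ∂_1: C_1 → C_0 maps an edge to its endpoints' difference, ∂[p,q] = q − p. For instance
  ∂be = e − b.
As a 8×24 matrix over Z this has rank 7, with invariant factors (1,1,1,1,1,1,1).

Boundary ∂_2: C_2 → C_1 acts by ∂[p,q,r] = [q,r] − [p,r] + [p,q]. For instance
  ∂afh = fh − ah + af,
  ∂afg = fg − ag + af.
This gives a 24×16 integer matrix of rank 15; reducing to Smith normal form yields diagonal entries (1,1,1,1,1,1,1,1,1,1,1,1,1,1,1).

From H_k ≅ ker(∂_k) / im(∂_{k+1}) we obtain:

  H_0: rank C_0 − rank ∂_1 = 8 − 7 = 1, and the invariant factors of ∂_1 are all 1, so H_0 = Z.
  H_1: rank ker ∂_1 − rank ∂_2 = (24 − 7) − 15 = 2, and the invariant factors of ∂_2 are all 1, so H_1 = Z^2.
  H_2: rank ker ∂_2 − rank ∂_3 = (16 − 15) − 0 = 1, and there is no ∂_3, so H_2 = Z.

(K is a triangulation of the torus T^2.)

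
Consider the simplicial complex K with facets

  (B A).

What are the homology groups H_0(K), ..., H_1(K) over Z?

H_0 = Z,  H_1 = 0.

Take the total order A < B on the vertex set. Then K (dimension 1) consists of the simplices:

  0-simplices (2): A, B
  1-simplices (1): AB

so the chain groups are C_0 ≅ Z^2, C_1 ≅ Z^1.

Boundary ∂_1: C_1 → C_0 is given by ∂[p,q] = [q] − [p].
The resulting 2×1 matrix has rank 1, and its Smith normal form has invariant factors (1).

Reading off H_k = ker ∂_k / im ∂_{k+1}:

  H_0: rank C_0 − rank ∂_1 = 2 − 1 = 1, and the invariant factors of ∂_1 are all 1, so H_0 ≅ Z.
  H_1: rank ker ∂_1 − rank ∂_2 = (1 − 1) − 0 = 0, and there is no ∂_2, so H_1 ≅ 0.

(K is a triangulation of the 1-simplex.)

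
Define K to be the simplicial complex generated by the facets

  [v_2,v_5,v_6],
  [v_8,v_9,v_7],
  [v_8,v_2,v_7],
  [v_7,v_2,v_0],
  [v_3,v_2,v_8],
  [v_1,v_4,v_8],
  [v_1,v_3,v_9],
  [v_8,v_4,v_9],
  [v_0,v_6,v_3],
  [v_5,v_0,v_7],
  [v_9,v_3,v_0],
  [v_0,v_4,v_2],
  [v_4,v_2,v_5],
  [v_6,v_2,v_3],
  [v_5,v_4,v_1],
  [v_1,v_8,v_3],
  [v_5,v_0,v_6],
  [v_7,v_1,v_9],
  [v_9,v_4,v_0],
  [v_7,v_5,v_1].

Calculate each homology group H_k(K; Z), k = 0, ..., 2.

K has 10 vertices, 30 edges, 20 triangles.
rank ∂_0 = 0, rank ∂_1 = 9 ⇒ b_0 = 10 − 0 − 9 = 1; all invariant factors of ∂_1 are 1 so no torsion. So H_0 ≅ Z.
rank ∂_1 = 9, rank ∂_2 = 20 ⇒ b_1 = 30 − 9 − 20 = 1; ∂_2 has invariant factor(s) [2] giving torsion. So H_1 ≅ Z ⊕ Z/2.
rank ∂_2 = 20, rank ∂_3 = 0 ⇒ b_2 = 20 − 20 − 0 = 0. So H_2 ≅ 0.

H_0 = Z,  H_1 = Z ⊕ Z/2,  H_2 = 0.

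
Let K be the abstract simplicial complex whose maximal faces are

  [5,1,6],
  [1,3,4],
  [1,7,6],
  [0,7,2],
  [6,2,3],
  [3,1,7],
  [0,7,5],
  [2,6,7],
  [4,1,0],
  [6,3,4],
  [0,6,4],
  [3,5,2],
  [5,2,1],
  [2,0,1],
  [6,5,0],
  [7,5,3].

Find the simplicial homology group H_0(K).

Take the total order 0 < 1 < 2 < 3 < 4 < 5 < 6 < 7 on the vertex set. Then K (dimension 2) consists of the simplices:

  0-simplices (8): [0], [1], [2], [3], [4], [5], [6], [7]
  1-simplices (24): (24 of them)
  2-simplices (16): [0,1,2], [0,1,4], [0,2,7], [0,4,6], [0,5,6], [0,5,7], [1,2,5], [1,3,4], [1,3,7], [1,5,6], [1,6,7], [2,3,5], [2,3,6], [2,6,7], [3,4,6], [3,5,7]

so the chain groups are C_0 ≅ Z^8, C_1 ≅ Z^24, C_2 ≅ Z^16.

Boundary ∂_1: C_1 → C_0 is given by ∂[p,q] = [q] − [p].
The resulting 8×24 matrix has rank 7, and its Smith normal form has invariant factors (1,1,1,1,1,1,1).

Boundary ∂_2: C_2 → C_1 maps a triangle to the signed sum of its edges. For instance
  ∂[1,2,5] = [2,5] − [1,5] + [1,2],
  ∂[0,1,2] = [1,2] − [0,2] + [0,1].
The resulting 24×16 matrix has rank 15, and its Smith normal form has invariant factors (1,1,1,1,1,1,1,1,1,1,1,1,1,1,1).

From H_k ≅ ker(∂_k) / im(∂_{k+1}) we obtain:

  H_0: rank C_0 − rank ∂_1 = 8 − 7 = 1, and the invariant factors of ∂_1 are all 1, so H_0 = Z.

H_0 ≅ Z.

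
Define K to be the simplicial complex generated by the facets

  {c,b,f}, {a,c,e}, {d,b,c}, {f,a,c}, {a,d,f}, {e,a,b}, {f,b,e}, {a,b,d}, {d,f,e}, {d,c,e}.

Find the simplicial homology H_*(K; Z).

Fix the vertex order a < b < c < d < e < f and write every simplex with vertices in increasing order. Then dim K = 2 and the simplices of K are:

  0-simplices (6): a, b, c, d, e, f
  1-simplices (15): ab, ac, ad, ae, af, bc, bd, be, bf, cd, ce, cf, de, df, ef
  2-simplices (10): abd, abe, ace, acf, adf, bcd, bcf, bef, cde, def

giving chain groups C_0 ≅ Z^6, C_1 ≅ Z^15, C_2 ≅ Z^10.

∂_1: C_1 → C_0 maps an edge to its endpoints' difference, ∂[p,q] = q − p. For instance
  ∂cf = f − c.
The 6×15 boundary matrix has rank 5 and Smith normal form diag(1,1,1,1,1).

The boundary map ∂_2: C_2 → C_1 maps a triangle to the signed sum of its edges. For instance
  ∂bef = ef − bf + be,
  ∂bcd = cd − bd + bc.
As a 15×10 matrix over Z this has rank 10, with invariant factors (1,1,1,1,1,1,1,1,1,2).

From H_k ≅ ker(∂_k) / im(∂_{k+1}) we obtain:

  H_0: rank C_0 − rank ∂_1 = 6 − 5 = 1, and the invariant factors of ∂_1 are all 1, so H_0 = Z.
  H_1: rank ker ∂_1 − rank ∂_2 = (15 − 5) − 10 = 0, and ∂_2 has invariant factor 2 > 1, so H_1 = Z/2.
  H_2: rank ker ∂_2 − rank ∂_3 = (10 − 10) − 0 = 0, and there is no ∂_3, so H_2 = 0.

H_0 ≅ Z,  H_1 ≅ Z/2,  H_2 = 0.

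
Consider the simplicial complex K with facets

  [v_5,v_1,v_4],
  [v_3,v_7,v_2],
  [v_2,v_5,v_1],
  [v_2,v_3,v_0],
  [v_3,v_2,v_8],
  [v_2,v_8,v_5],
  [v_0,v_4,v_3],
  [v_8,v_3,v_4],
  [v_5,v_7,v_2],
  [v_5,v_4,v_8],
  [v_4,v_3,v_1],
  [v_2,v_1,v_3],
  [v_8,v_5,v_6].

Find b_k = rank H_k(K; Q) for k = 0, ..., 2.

Order the vertices as v_0 < v_1 < v_2 < v_3 < v_4 < v_5 < v_6 < v_7 < v_8. Listing each simplex with vertices in this order, K has dimension 2 with simplices:

  0-simplices (9): [v_0], [v_1], [v_2], [v_3], [v_4], [v_5], [v_6], [v_7], [v_8]
  1-simplices (20): (20 of them)
  2-simplices (13): (13 of them)

giving chain groups C_0 ≅ Z^9, C_1 ≅ Z^20, C_2 ≅ Z^13.

∂_1: C_1 → C_0 maps an edge to its endpoints' difference, ∂[p,q] = q − p. For instance
  ∂[v_1,v_5] = [v_5] − [v_1].
This gives a 9×20 integer matrix of rank 8; reducing to Smith normal form yields diagonal entries (1,1,1,1,1,1,1,1).

∂_2: C_2 → C_1 maps a triangle to the signed sum of its edges. For instance
  ∂[v_2,v_3,v_8] = [v_3,v_8] − [v_2,v_8] + [v_2,v_3],
  ∂[v_0,v_3,v_4] = [v_3,v_4] − [v_0,v_4] + [v_0,v_3].
As a 20×13 matrix over Z this has rank 12, with invariant factors (1,1,1,1,1,1,1,1,1,1,1,1).

Now H_k = ker ∂_k / im ∂_{k+1}, so:

  H_0: rank C_0 − rank ∂_1 = 9 − 8 = 1, and the invariant factors of ∂_1 are all 1, so H_0 = Z.
  H_1: rank ker ∂_1 − rank ∂_2 = (20 − 8) − 12 = 0, and the invariant factors of ∂_2 are all 1, so H_1 = 0.
  H_2: rank ker ∂_2 − rank ∂_3 = (13 − 12) − 0 = 1, and there is no ∂_3, so H_2 = Z.

Hence the Betti numbers are b_0 = 1, b_1 = 0, b_2 = 1.

b_0 = 1, b_1 = 0, b_2 = 1.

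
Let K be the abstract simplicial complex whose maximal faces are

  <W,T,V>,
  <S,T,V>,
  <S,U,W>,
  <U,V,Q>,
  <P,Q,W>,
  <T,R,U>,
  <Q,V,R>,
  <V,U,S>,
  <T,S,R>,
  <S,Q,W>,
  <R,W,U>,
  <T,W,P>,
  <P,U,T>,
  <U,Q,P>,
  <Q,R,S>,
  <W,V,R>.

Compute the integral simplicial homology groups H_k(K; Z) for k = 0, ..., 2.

Order the vertices as P < Q < R < S < T < U < V < W. Listing each simplex with vertices in this order, K has dimension 2 with simplices:

  0-simplices (8): P, Q, R, S, T, U, V, W
  1-simplices (24): PQ, PT, PU, PW, QR, QS, QU, QV, QW, RS, RT, RU, RV, RW, ST, SU, SV, SW, TU, TV, TW, UV, UW, VW
  2-simplices (16): PQU, PQW, PTU, PTW, QRS, QRV, QSW, QUV, RST, RTU, RUW, RVW, STV, SUV, SUW, TVW

Hence C_0 ≅ Z^8, C_1 ≅ Z^24, C_2 ≅ Z^16.

The boundary map ∂_1: C_1 → C_0 maps an edge to its endpoints' difference, ∂[p,q] = q − p.
This gives a 8×24 integer matrix of rank 7; reducing to Smith normal form yields diagonal entries (1,1,1,1,1,1,1).

Boundary ∂_2: C_2 → C_1 maps a triangle to the signed sum of its edges. For instance
  ∂PQU = QU − PU + PQ,
  ∂TVW = VW − TW + TV.
The 24×16 boundary matrix has rank 15 and Smith normal form diag(1,1,1,1,1,1,1,1,1,1,1,1,1,1,1).

Reading off H_k = ker ∂_k / im ∂_{k+1}:

  H_0: rank C_0 − rank ∂_1 = 8 − 7 = 1, and the invariant factors of ∂_1 are all 1, so H_0 = Z.
  H_1: rank ker ∂_1 − rank ∂_2 = (24 − 7) − 15 = 2, and the invariant factors of ∂_2 are all 1, so H_1 = Z^2.
  H_2: rank ker ∂_2 − rank ∂_3 = (16 − 15) − 0 = 1, and there is no ∂_3, so H_2 = Z.

As a check, the Euler characteristic is 8 − 24 + 16 = 0, which agrees with 1 − 2 + 1 = 0.
(K is a triangulation of the torus T^2.)

H_0 = Z,  H_1 = Z^2,  H_2 = Z.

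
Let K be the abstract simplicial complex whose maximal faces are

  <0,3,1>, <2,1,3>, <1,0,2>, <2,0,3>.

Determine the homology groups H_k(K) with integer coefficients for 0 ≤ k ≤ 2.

Fix the vertex order 0 < 1 < 2 < 3 and write every simplex with vertices in increasing order. Then dim K = 2 and the simplices of K are:

  0-simplices (4): [0], [1], [2], [3]
  1-simplices (6): [0,1], [0,2], [0,3], [1,2], [1,3], [2,3]
  2-simplices (4): [0,1,2], [0,1,3], [0,2,3], [1,2,3]

Hence C_0 ≅ Z^4, C_1 ≅ Z^6, C_2 ≅ Z^4.

∂_1: C_1 → C_0 is given by ∂[p,q] = [q] − [p]. For instance
  ∂[1,2] = [2] − [1].
The 4×6 boundary matrix has rank 3 and Smith normal form diag(1,1,1).

The boundary map ∂_2: C_2 → C_1 maps a triangle to the signed sum of its edges. For instance
  ∂[0,2,3] = [2,3] − [0,3] + [0,2],
  ∂[0,1,3] = [1,3] − [0,3] + [0,1].
The resulting 6×4 matrix has rank 3, and its Smith normal form has invariant factors (1,1,1).

Reading off H_k = ker ∂_k / im ∂_{k+1}:

  H_0: rank C_0 − rank ∂_1 = 4 − 3 = 1, and the invariant factors of ∂_1 are all 1, so H_0 = Z.
  H_1: rank ker ∂_1 − rank ∂_2 = (6 − 3) − 3 = 0, and the invariant factors of ∂_2 are all 1, so H_1 = 0.
  H_2: rank ker ∂_2 − rank ∂_3 = (4 − 3) − 0 = 1, and there is no ∂_3, so H_2 = Z.

H_0 ≅ Z,  H_1 = 0,  H_2 ≅ Z.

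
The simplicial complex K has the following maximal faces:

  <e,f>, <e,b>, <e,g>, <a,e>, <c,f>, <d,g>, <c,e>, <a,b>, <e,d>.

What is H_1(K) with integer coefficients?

Order the vertices as a < b < c < d < e < f < g. Listing each simplex with vertices in this order, K has dimension 1 with simplices:

  0-simplices (7): a, b, c, d, e, f, g
  1-simplices (9): ab, ae, be, ce, cf, de, dg, ef, eg

giving chain groups C_0 ≅ Z^7, C_1 ≅ Z^9.

∂_1: C_1 → C_0 sends each edge [p,q] (with p < q) to q − p.
The 7×9 boundary matrix has rank 6 and Smith normal form diag(1,1,1,1,1,1).

Computing H_k = (kernel of ∂_k) / (image of ∂_{k+1}):

  H_1: rank ker ∂_1 − rank ∂_2 = (9 − 6) − 0 = 3, and there is no ∂_2, so H_1 = Z^3.

H_1 ≅ Z^3.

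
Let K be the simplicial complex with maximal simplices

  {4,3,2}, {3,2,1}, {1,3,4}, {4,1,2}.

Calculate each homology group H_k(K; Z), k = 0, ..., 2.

Order the vertices as 1 < 2 < 3 < 4. Listing each simplex with vertices in this order, K has dimension 2 with simplices:

  0-simplices (4): [1], [2], [3], [4]
  1-simplices (6): [1,2], [1,3], [1,4], [2,3], [2,4], [3,4]
  2-simplices (4): [1,2,3], [1,2,4], [1,3,4], [2,3,4]

Hence C_0 ≅ Z^4, C_1 ≅ Z^6, C_2 ≅ Z^4.

Boundary ∂_1: C_1 → C_0 is given by ∂[p,q] = [q] − [p].
As a 4×6 matrix over Z this has rank 3, with invariant factors (1,1,1).

The boundary map ∂_2: C_2 → C_1 acts by ∂[p,q,r] = [q,r] − [p,r] + [p,q]. For instance
  ∂[1,2,4] = [2,4] − [1,4] + [1,2],
  ∂[1,3,4] = [3,4] − [1,4] + [1,3].
The 6×4 boundary matrix has rank 3 and Smith normal form diag(1,1,1).

Reading off H_k = ker ∂_k / im ∂_{k+1}:

  H_0: rank C_0 − rank ∂_1 = 4 − 3 = 1, and the invariant factors of ∂_1 are all 1, so H_0 ≅ Z.
  H_1: rank ker ∂_1 − rank ∂_2 = (6 − 3) − 3 = 0, and the invariant factors of ∂_2 are all 1, so H_1 ≅ 0.
  H_2: rank ker ∂_2 − rank ∂_3 = (4 − 3) − 0 = 1, and there is no ∂_3, so H_2 ≅ Z.

As a check, the Euler characteristic is 4 − 6 + 4 = 2, which agrees with 1 − 0 + 1 = 2.
(K is a triangulation of the 2-sphere S^2.)

H_0 ≅ Z,  H_1 = 0,  H_2 ≅ Z.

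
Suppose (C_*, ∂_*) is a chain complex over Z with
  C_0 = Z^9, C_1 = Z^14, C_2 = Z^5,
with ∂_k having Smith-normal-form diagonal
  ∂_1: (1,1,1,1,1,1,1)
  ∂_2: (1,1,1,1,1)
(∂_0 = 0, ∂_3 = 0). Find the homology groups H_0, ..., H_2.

H_0 ≅ Z^2,  H_1 ≅ Z^2,  H_2 = 0.

H_0: b_0 = 9 − 0 − 7 = 2; torsion from ∂_1 factors > 1: none. So H_0 ≅ Z^2.
H_1: b_1 = 14 − 7 − 5 = 2; torsion from ∂_2 factors > 1: none. So H_1 ≅ Z^2.
H_2: b_2 = 5 − 5 − 0 = 0; torsion from ∂_3 factors > 1: none. So H_2 ≅ 0.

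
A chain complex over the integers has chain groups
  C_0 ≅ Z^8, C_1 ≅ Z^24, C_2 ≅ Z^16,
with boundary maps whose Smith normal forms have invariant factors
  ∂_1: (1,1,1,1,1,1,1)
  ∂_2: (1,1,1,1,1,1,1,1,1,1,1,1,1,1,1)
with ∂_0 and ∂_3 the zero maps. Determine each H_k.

H_0: b_0 = 8 − 0 − 7 = 1; torsion from ∂_1 factors > 1: none. So H_0 = Z.
H_1: b_1 = 24 − 7 − 15 = 2; torsion from ∂_2 factors > 1: none. So H_1 = Z^2.
H_2: b_2 = 16 − 15 − 0 = 1; torsion from ∂_3 factors > 1: none. So H_2 = Z.

H_0 = Z,  H_1 = Z^2,  H_2 = Z.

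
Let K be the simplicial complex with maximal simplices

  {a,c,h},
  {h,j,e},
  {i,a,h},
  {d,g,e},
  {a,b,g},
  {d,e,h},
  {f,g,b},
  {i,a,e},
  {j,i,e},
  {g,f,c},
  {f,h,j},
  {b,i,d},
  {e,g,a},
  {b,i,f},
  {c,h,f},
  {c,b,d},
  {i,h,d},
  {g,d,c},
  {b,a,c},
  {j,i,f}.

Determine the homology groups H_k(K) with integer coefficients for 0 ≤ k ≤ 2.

H_0 ≅ Z,  H_1 ≅ Z ⊕ Z/2Z,  H_2 = 0.

K has 10 vertices, 30 edges, 20 triangles.
rank ∂_0 = 0, rank ∂_1 = 9 ⇒ b_0 = 10 − 0 − 9 = 1; all invariant factors of ∂_1 are 1 so no torsion. So H_0 = Z.
rank ∂_1 = 9, rank ∂_2 = 20 ⇒ b_1 = 30 − 9 − 20 = 1; ∂_2 has invariant factor(s) [2] giving torsion. So H_1 = Z ⊕ Z/2Z.
rank ∂_2 = 20, rank ∂_3 = 0 ⇒ b_2 = 20 − 20 − 0 = 0. So H_2 = 0.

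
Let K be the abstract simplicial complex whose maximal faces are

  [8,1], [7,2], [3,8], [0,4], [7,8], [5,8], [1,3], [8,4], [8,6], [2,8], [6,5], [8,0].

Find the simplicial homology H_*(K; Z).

K has 9 vertices, 12 edges.
rank ∂_0 = 0, rank ∂_1 = 8 ⇒ b_0 = 9 − 0 − 8 = 1; all invariant factors of ∂_1 are 1 so no torsion. So H_0 ≅ Z.
rank ∂_1 = 8, rank ∂_2 = 0 ⇒ b_1 = 12 − 8 − 0 = 4. So H_1 ≅ Z^4.

H_0 = Z,  H_1 = Z^4.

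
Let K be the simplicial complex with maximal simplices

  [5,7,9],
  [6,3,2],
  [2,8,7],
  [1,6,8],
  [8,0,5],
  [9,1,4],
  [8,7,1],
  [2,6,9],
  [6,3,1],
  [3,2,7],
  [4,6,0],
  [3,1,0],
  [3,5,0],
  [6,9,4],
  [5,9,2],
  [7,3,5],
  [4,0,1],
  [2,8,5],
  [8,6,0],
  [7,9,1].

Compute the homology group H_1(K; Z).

Take the total order 0 < 1 < 2 < 3 < 4 < 5 < 6 < 7 < 8 < 9 on the vertex set. Then K (dimension 2) consists of the simplices:

  0-simplices (10): [0], [1], [2], [3], [4], [5], [6], [7], [8], [9]
  1-simplices (30): (30 of them)
  2-simplices (20): (20 of them)

Hence C_0 ≅ Z^10, C_1 ≅ Z^30, C_2 ≅ Z^20.

The boundary map ∂_1: C_1 → C_0 is given by ∂[p,q] = [q] − [p]. For instance
  ∂[2,3] = [3] − [2].
The resulting 10×30 matrix has rank 9, and its Smith normal form has invariant factors (1,1,1,1,1,1,1,1,1).

Boundary ∂_2: C_2 → C_1 sends each 2-simplex [p,q,r] to [q,r] − [p,r] + [p,q]. For instance
  ∂[1,3,6] = [3,6] − [1,6] + [1,3],
  ∂[2,6,9] = [6,9] − [2,9] + [2,6].
As a 30×20 matrix over Z this has rank 20, with invariant factors (1,1,1,1,1,1,1,1,1,1,1,1,1,1,1,1,1,1,1,2).

Now H_k = ker ∂_k / im ∂_{k+1}, so:

  H_1: rank ker ∂_1 − rank ∂_2 = (30 − 9) − 20 = 1, and ∂_2 has invariant factor 2 > 1, so H_1 ≅ Z × Z/2.

H_1 ≅ Z × Z/2.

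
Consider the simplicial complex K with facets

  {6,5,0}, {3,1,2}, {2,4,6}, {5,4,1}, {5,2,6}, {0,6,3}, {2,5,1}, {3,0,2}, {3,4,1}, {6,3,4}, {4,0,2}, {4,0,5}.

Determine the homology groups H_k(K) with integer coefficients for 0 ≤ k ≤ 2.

H_0 = Z,  H_1 = Z/2Z,  H_2 = 0.

K has 7 vertices, 18 edges, 12 triangles.
rank ∂_0 = 0, rank ∂_1 = 6 ⇒ b_0 = 7 − 0 − 6 = 1; all invariant factors of ∂_1 are 1 so no torsion. So H_0 ≅ Z.
rank ∂_1 = 6, rank ∂_2 = 12 ⇒ b_1 = 18 − 6 − 12 = 0; ∂_2 has invariant factor(s) [2] giving torsion. So H_1 ≅ Z/2Z.
rank ∂_2 = 12, rank ∂_3 = 0 ⇒ b_2 = 12 − 12 − 0 = 0. So H_2 ≅ 0.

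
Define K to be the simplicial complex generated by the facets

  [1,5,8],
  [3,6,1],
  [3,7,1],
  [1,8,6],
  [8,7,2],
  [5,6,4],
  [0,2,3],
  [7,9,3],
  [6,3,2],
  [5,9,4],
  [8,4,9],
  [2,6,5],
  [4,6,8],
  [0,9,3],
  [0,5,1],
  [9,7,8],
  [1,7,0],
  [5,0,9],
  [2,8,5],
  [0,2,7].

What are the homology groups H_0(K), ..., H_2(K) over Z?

H_0 ≅ Z,  H_1 ≅ Z ⊕ Z/2,  H_2 = 0.

Order the vertices as 0 < 1 < 2 < 3 < 4 < 5 < 6 < 7 < 8 < 9. Listing each simplex with vertices in this order, K has dimension 2 with simplices:

  0-simplices (10): [0], [1], [2], [3], [4], [5], [6], [7], [8], [9]
  1-simplices (30): (30 of them)
  2-simplices (20): (20 of them)

Hence C_0 ≅ Z^10, C_1 ≅ Z^30, C_2 ≅ Z^20.

Boundary ∂_1: C_1 → C_0 sends each edge [p,q] (with p < q) to q − p. For instance
  ∂[3,7] = [7] − [3].
As a 10×30 matrix over Z this has rank 9, with invariant factors (1,1,1,1,1,1,1,1,1).

Boundary ∂_2: C_2 → C_1 sends each 2-simplex [p,q,r] to [q,r] − [p,r] + [p,q]. For instance
  ∂[1,3,6] = [3,6] − [1,6] + [1,3],
  ∂[0,2,3] = [2,3] − [0,3] + [0,2].
The 30×20 boundary matrix has rank 20 and Smith normal form diag(1,1,1,1,1,1,1,1,1,1,1,1,1,1,1,1,1,1,1,2).

From H_k ≅ ker(∂_k) / im(∂_{k+1}) we obtain:

  H_0: rank C_0 − rank ∂_1 = 10 − 9 = 1, and the invariant factors of ∂_1 are all 1, so H_0 = Z.
  H_1: rank ker ∂_1 − rank ∂_2 = (30 − 9) − 20 = 1, and ∂_2 has invariant factor 2 > 1, so H_1 = Z ⊕ Z/2.
  H_2: rank ker ∂_2 − rank ∂_3 = (20 − 20) − 0 = 0, and there is no ∂_3, so H_2 = 0.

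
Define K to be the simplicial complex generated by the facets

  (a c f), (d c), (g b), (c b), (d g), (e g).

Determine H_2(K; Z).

H_2 = 0.

Fix the vertex order a < b < c < d < e < f < g and write every simplex with vertices in increasing order. Then dim K = 2 and the simplices of K are:

  0-simplices (7): a, b, c, d, e, f, g
  1-simplices (8): ac, af, bc, bg, cd, cf, dg, eg
  2-simplices (1): acf

giving chain groups C_0 ≅ Z^7, C_1 ≅ Z^8, C_2 ≅ Z^1.

The boundary map ∂_1: C_1 → C_0 maps an edge to its endpoints' difference, ∂[p,q] = q − p.
As a 7×8 matrix over Z this has rank 6, with invariant factors (1,1,1,1,1,1).

∂_2: C_2 → C_1 acts by ∂[p,q,r] = [q,r] − [p,r] + [p,q]. For instance
  ∂acf = cf − af + ac.
This gives a 8×1 integer matrix of rank 1; reducing to Smith normal form yields diagonal entries (1).

From H_k ≅ ker(∂_k) / im(∂_{k+1}) we obtain:

  H_2: rank ker ∂_2 − rank ∂_3 = (1 − 1) − 0 = 0, and there is no ∂_3, so H_2 = 0.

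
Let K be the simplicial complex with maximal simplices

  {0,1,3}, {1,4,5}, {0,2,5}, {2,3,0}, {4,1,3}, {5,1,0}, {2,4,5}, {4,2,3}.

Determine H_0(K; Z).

H_0 ≅ Z.

K has 6 vertices, 12 edges, 8 triangles.
rank ∂_0 = 0, rank ∂_1 = 5 ⇒ b_0 = 6 − 0 − 5 = 1; all invariant factors of ∂_1 are 1 so no torsion. So H_0 = Z.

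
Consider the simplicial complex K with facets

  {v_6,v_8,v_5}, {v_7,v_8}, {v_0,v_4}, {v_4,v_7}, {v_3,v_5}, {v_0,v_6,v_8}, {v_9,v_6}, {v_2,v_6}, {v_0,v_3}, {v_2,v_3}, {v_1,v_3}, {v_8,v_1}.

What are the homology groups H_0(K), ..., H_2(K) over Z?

Order the vertices as v_0 < v_1 < v_2 < v_3 < v_4 < v_5 < v_6 < v_7 < v_8 < v_9. Listing each simplex with vertices in this order, K has dimension 2 with simplices:

  0-simplices (10): [v_0], [v_1], [v_2], [v_3], [v_4], [v_5], [v_6], [v_7], [v_8], [v_9]
  1-simplices (15): (15 of them)
  2-simplices (2): [v_0,v_6,v_8], [v_5,v_6,v_8]

giving chain groups C_0 ≅ Z^10, C_1 ≅ Z^15, C_2 ≅ Z^2.

Boundary ∂_1: C_1 → C_0 sends each edge [p,q] (with p < q) to q − p.
The resulting 10×15 matrix has rank 9, and its Smith normal form has invariant factors (1,1,1,1,1,1,1,1,1).

Boundary ∂_2: C_2 → C_1 sends each 2-simplex [p,q,r] to [q,r] − [p,r] + [p,q]. For instance
  ∂[v_0,v_6,v_8] = [v_6,v_8] − [v_0,v_8] + [v_0,v_6],
  ∂[v_5,v_6,v_8] = [v_6,v_8] − [v_5,v_8] + [v_5,v_6].
This gives a 15×2 integer matrix of rank 2; reducing to Smith normal form yields diagonal entries (1,1).

Reading off H_k = ker ∂_k / im ∂_{k+1}:

  H_0: rank C_0 − rank ∂_1 = 10 − 9 = 1, and the invariant factors of ∂_1 are all 1, so H_0 ≅ Z.
  H_1: rank ker ∂_1 − rank ∂_2 = (15 − 9) − 2 = 4, and the invariant factors of ∂_2 are all 1, so H_1 ≅ Z^4.
  H_2: rank ker ∂_2 − rank ∂_3 = (2 − 2) − 0 = 0, and there is no ∂_3, so H_2 ≅ 0.

As a check, the Euler characteristic is 10 − 15 + 2 = -3, which agrees with 1 − 4 + 0 = -3.

H_0 = Z,  H_1 = Z^4,  H_2 = 0.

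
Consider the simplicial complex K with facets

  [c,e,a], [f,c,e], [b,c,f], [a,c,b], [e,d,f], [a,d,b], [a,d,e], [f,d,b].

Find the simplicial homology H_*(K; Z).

Fix the vertex order a < b < c < d < e < f and write every simplex with vertices in increasing order. Then dim K = 2 and the simplices of K are:

  0-simplices (6): a, b, c, d, e, f
  1-simplices (12): ab, ac, ad, ae, bc, bd, bf, ce, cf, de, df, ef
  2-simplices (8): abc, abd, ace, ade, bcf, bdf, cef, def

so the chain groups are C_0 ≅ Z^6, C_1 ≅ Z^12, C_2 ≅ Z^8.

The boundary map ∂_1: C_1 → C_0 sends each edge [p,q] (with p < q) to q − p. For instance
  ∂bc = c − b.
As a 6×12 matrix over Z this has rank 5, with invariant factors (1,1,1,1,1).

∂_2: C_2 → C_1 maps a triangle to the signed sum of its edges. For instance
  ∂ace = ce − ae + ac,
  ∂bdf = df − bf + bd.
This gives a 12×8 integer matrix of rank 7; reducing to Smith normal form yields diagonal entries (1,1,1,1,1,1,1).

Now H_k = ker ∂_k / im ∂_{k+1}, so:

  H_0: rank C_0 − rank ∂_1 = 6 − 5 = 1, and the invariant factors of ∂_1 are all 1, so H_0 = Z.
  H_1: rank ker ∂_1 − rank ∂_2 = (12 − 5) − 7 = 0, and the invariant factors of ∂_2 are all 1, so H_1 = 0.
  H_2: rank ker ∂_2 − rank ∂_3 = (8 − 7) − 0 = 1, and there is no ∂_3, so H_2 = Z.

H_0 = Z,  H_1 = 0,  H_2 = Z.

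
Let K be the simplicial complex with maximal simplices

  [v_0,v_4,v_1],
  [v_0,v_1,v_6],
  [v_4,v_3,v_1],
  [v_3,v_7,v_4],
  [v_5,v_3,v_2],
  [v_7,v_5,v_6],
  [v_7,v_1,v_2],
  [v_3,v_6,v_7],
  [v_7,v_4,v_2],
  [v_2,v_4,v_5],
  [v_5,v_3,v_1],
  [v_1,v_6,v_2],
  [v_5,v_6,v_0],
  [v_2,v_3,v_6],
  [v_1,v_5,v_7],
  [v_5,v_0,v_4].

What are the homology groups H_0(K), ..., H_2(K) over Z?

Fix the vertex order v_0 < v_1 < v_2 < v_3 < v_4 < v_5 < v_6 < v_7 and write every simplex with vertices in increasing order. Then dim K = 2 and the simplices of K are:

  0-simplices (8): [v_0], [v_1], [v_2], [v_3], [v_4], [v_5], [v_6], [v_7]
  1-simplices (24): (24 of them)
  2-simplices (16): (16 of them)

Hence C_0 ≅ Z^8, C_1 ≅ Z^24, C_2 ≅ Z^16.

Boundary ∂_1: C_1 → C_0 sends each edge [p,q] (with p < q) to q − p.
The 8×24 boundary matrix has rank 7 and Smith normal form diag(1,1,1,1,1,1,1).

Boundary ∂_2: C_2 → C_1 sends each 2-simplex [p,q,r] to [q,r] − [p,r] + [p,q]. For instance
  ∂[v_0,v_5,v_6] = [v_5,v_6] − [v_0,v_6] + [v_0,v_5],
  ∂[v_2,v_4,v_5] = [v_4,v_5] − [v_2,v_5] + [v_2,v_4].
The 24×16 boundary matrix has rank 15 and Smith normal form diag(1,1,1,1,1,1,1,1,1,1,1,1,1,1,1).

Computing H_k = (kernel of ∂_k) / (image of ∂_{k+1}):

  H_0: rank C_0 − rank ∂_1 = 8 − 7 = 1, and the invariant factors of ∂_1 are all 1, so H_0 ≅ Z.
  H_1: rank ker ∂_1 − rank ∂_2 = (24 − 7) − 15 = 2, and the invariant factors of ∂_2 are all 1, so H_1 ≅ Z^2.
  H_2: rank ker ∂_2 − rank ∂_3 = (16 − 15) − 0 = 1, and there is no ∂_3, so H_2 ≅ Z.

As a check, the Euler characteristic is 8 − 24 + 16 = 0, which agrees with 1 − 2 + 1 = 0.

H_0 ≅ Z,  H_1 ≅ Z^2,  H_2 ≅ Z.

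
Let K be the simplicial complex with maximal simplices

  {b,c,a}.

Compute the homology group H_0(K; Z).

Fix the vertex order a < b < c and write every simplex with vertices in increasing order. Then dim K = 2 and the simplices of K are:

  0-simplices (3): a, b, c
  1-simplices (3): ab, ac, bc
  2-simplices (1): abc

Hence C_0 ≅ Z^3, C_1 ≅ Z^3, C_2 ≅ Z^1.

∂_1: C_1 → C_0 maps an edge to its endpoints' difference, ∂[p,q] = q − p. For instance
  ∂bc = c − b.
The 3×3 boundary matrix has rank 2 and Smith normal form diag(1,1).

∂_2: C_2 → C_1 acts by ∂[p,q,r] = [q,r] − [p,r] + [p,q]. For instance
  ∂abc = bc − ac + ab.
The resulting 3×1 matrix has rank 1, and its Smith normal form has invariant factors (1).

From H_k ≅ ker(∂_k) / im(∂_{k+1}) we obtain:

  H_0: rank C_0 − rank ∂_1 = 3 − 2 = 1, and the invariant factors of ∂_1 are all 1, so H_0 ≅ Z.

H_0 = Z.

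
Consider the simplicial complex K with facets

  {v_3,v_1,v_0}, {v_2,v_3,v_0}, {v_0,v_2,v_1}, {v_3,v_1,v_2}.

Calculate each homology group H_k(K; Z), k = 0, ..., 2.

H_0 ≅ Z,  H_1 = 0,  H_2 ≅ Z.

Order the vertices as v_0 < v_1 < v_2 < v_3. Listing each simplex with vertices in this order, K has dimension 2 with simplices:

  0-simplices (4): [v_0], [v_1], [v_2], [v_3]
  1-simplices (6): [v_0,v_1], [v_0,v_2], [v_0,v_3], [v_1,v_2], [v_1,v_3], [v_2,v_3]
  2-simplices (4): [v_0,v_1,v_2], [v_0,v_1,v_3], [v_0,v_2,v_3], [v_1,v_2,v_3]

giving chain groups C_0 ≅ Z^4, C_1 ≅ Z^6, C_2 ≅ Z^4.

∂_1: C_1 → C_0 maps an edge to its endpoints' difference, ∂[p,q] = q − p.
The resulting 4×6 matrix has rank 3, and its Smith normal form has invariant factors (1,1,1).

Boundary ∂_2: C_2 → C_1 sends each 2-simplex [p,q,r] to [q,r] − [p,r] + [p,q]. For instance
  ∂[v_0,v_1,v_3] = [v_1,v_3] − [v_0,v_3] + [v_0,v_1],
  ∂[v_1,v_2,v_3] = [v_2,v_3] − [v_1,v_3] + [v_1,v_2].
The 6×4 boundary matrix has rank 3 and Smith normal form diag(1,1,1).

Reading off H_k = ker ∂_k / im ∂_{k+1}:

  H_0: rank C_0 − rank ∂_1 = 4 − 3 = 1, and the invariant factors of ∂_1 are all 1, so H_0 = Z.
  H_1: rank ker ∂_1 − rank ∂_2 = (6 − 3) − 3 = 0, and the invariant factors of ∂_2 are all 1, so H_1 = 0.
  H_2: rank ker ∂_2 − rank ∂_3 = (4 − 3) − 0 = 1, and there is no ∂_3, so H_2 = Z.

As a check, the Euler characteristic is 4 − 6 + 4 = 2, which agrees with 1 − 0 + 1 = 2.
(K is a triangulation of the 2-sphere S^2.)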